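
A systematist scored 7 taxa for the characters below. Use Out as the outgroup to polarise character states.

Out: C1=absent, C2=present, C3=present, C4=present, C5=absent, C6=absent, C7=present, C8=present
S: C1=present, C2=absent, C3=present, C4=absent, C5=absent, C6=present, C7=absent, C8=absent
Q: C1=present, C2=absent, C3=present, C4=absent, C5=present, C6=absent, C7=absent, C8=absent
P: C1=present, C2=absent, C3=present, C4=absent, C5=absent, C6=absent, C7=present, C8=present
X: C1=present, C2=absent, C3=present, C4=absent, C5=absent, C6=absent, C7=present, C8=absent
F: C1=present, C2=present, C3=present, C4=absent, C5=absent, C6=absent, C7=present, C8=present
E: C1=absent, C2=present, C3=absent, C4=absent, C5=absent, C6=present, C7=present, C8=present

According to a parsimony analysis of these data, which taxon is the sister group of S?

Character polarity is set by the outgroup: the derived state is whichever differs from the outgroup's state, so for C2, C3, C4, C7, C8 the derived state is 'absent', and for the remaining characters it is 'present'.
Only F, P, Q, S, and X show the derived state 'present' for C1, supporting them as a clade.
C2: derived state 'absent' in P, Q, S, and X only — synapomorphy for {P, Q, S, X}.
C3 (derived state 'absent') is unique to E (autapomorphy; uninformative for grouping).
C4 (derived state 'absent') is shared by all ingroup taxa — unites the whole ingroup.
C5 (derived state 'present') is unique to Q (autapomorphy; uninformative for grouping).
C6 (state 'present') occurs in E and S but conflicts with the nesting implied by the other characters — most parsimoniously interpreted as homoplasy.
Only Q and S show the derived state 'absent' for C7, supporting them as a clade.
Only Q, S, and X show the derived state 'absent' for C8, supporting them as a clade.
Most parsimonious ingroup topology: (((((S,Q),X),P),F),E).
S and Q form a cherry on this tree, so they are sister taxa.

Q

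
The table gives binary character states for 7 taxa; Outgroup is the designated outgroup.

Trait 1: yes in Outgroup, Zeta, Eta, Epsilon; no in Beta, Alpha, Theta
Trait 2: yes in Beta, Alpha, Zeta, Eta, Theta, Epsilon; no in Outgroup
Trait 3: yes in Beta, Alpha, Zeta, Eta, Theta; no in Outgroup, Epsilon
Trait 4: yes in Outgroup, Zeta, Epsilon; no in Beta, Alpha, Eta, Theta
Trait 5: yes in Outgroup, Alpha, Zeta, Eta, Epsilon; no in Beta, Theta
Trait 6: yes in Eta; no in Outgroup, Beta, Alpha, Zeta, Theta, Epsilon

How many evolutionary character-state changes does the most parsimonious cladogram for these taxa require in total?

Character polarity is set by the outgroup: the derived state is whichever differs from the outgroup's state, so for Trait 1, Trait 4, Trait 5 the derived state is 'no', and for the remaining characters it is 'yes'.
Trait 1: derived state 'no' in Alpha, Beta, and Theta only — synapomorphy for {Alpha, Beta, Theta}.
Trait 2 (derived state 'yes') is shared by all ingroup taxa — unites the whole ingroup.
Trait 3 (derived state 'yes') is shared by Alpha, Beta, Eta, Theta, and Zeta — a synapomorphy uniting that clade.
Trait 4: derived state 'no' in Alpha, Beta, Eta, and Theta only — synapomorphy for {Alpha, Beta, Eta, Theta}.
Trait 5: derived state 'no' in Beta and Theta only — synapomorphy for {Beta, Theta}.
Trait 6 (derived state 'yes') is unique to Eta (autapomorphy; uninformative for grouping).
Most parsimonious ingroup topology: (((((Beta,Theta),Alpha),Eta),Zeta),Epsilon).
Changes per character on this tree: Trait 1: 1; Trait 2: 1; Trait 3: 1; Trait 4: 1; Trait 5: 1; Trait 6: 1.
Total = 6.

6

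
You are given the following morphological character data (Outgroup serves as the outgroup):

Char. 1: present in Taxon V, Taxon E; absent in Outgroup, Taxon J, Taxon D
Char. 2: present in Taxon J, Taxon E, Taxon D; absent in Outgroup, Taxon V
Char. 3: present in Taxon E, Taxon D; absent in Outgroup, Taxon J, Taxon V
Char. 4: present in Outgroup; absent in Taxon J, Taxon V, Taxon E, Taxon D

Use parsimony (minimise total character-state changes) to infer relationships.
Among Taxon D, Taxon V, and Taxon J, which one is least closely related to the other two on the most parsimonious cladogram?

Character polarity is set by the outgroup: the derived state is whichever differs from the outgroup's state, so for Char. 4 the derived state is 'absent', and for the remaining characters it is 'present'.
Char. 1 (state 'present') occurs in Taxon E and Taxon V but conflicts with the nesting implied by the other characters — most parsimoniously interpreted as homoplasy.
Char. 2: derived state 'present' in Taxon D, Taxon E, and Taxon J only — synapomorphy for {Taxon D, Taxon E, Taxon J}.
Char. 3 (derived state 'present') is shared by Taxon D and Taxon E — a synapomorphy uniting that clade.
Char. 4 (derived state 'absent') is shared by all ingroup taxa — unites the whole ingroup.
Most parsimonious ingroup topology: ((Taxon J,(Taxon E,Taxon D)),Taxon V).
Taxon D and Taxon J share a more recent common ancestor with each other than either does with Taxon V, so Taxon V is the least closely related of the three.

Taxon V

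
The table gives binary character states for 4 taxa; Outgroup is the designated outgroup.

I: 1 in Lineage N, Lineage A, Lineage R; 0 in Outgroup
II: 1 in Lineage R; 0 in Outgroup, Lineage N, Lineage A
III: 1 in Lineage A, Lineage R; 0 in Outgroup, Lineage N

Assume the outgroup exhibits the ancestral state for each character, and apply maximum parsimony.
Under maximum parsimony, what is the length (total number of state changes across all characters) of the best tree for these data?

The outgroup has state '0' for every character, so '1' is the derived state throughout.
I (derived state '1') is shared by all ingroup taxa — unites the whole ingroup.
II (derived state '1') is unique to Lineage R (autapomorphy; uninformative for grouping).
Only Lineage A and Lineage R show the derived state '1' for III, supporting them as a clade.
Most parsimonious ingroup topology: (Lineage N,(Lineage A,Lineage R)).
Changes per character on this tree: I: 1; II: 1; III: 1.
Total = 3.

3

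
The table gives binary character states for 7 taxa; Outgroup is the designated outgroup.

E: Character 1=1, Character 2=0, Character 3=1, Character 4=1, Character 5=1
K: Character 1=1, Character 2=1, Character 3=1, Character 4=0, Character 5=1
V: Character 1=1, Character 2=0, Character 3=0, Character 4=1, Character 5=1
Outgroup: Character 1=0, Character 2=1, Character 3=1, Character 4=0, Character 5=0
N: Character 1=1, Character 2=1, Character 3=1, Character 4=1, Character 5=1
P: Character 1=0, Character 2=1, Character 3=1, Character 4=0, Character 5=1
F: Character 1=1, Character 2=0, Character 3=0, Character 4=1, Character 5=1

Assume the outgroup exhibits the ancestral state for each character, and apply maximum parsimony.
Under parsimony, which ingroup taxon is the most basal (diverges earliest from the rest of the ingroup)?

P

Character polarity is set by the outgroup: the derived state is whichever differs from the outgroup's state, so for Character 2, Character 3 the derived state is '0', and for the remaining characters it is '1'.
Only E, F, K, N, and V show the derived state '1' for Character 1, supporting them as a clade.
Only E, F, and V show the derived state '0' for Character 2, supporting them as a clade.
Character 3: derived state '0' in F and V only — synapomorphy for {F, V}.
Only E, F, N, and V show the derived state '1' for Character 4, supporting them as a clade.
Character 5 (derived state '1') is shared by all ingroup taxa — unites the whole ingroup.
Most parsimonious ingroup topology: (((N,((F,V),E)),K),P).
P is sister to the clade containing all other ingroup taxa, so it is the earliest-diverging (most basal) ingroup lineage.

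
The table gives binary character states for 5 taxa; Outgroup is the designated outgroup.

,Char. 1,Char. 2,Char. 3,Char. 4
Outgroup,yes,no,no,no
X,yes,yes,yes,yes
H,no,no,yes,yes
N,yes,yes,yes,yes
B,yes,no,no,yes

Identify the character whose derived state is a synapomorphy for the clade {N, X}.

Char. 2

Character polarity is set by the outgroup: the derived state is whichever differs from the outgroup's state, so for Char. 1 the derived state is 'no', and for the remaining characters it is 'yes'.
Char. 1 (derived state 'no') is unique to H (autapomorphy; uninformative for grouping).
Char. 2: derived state 'yes' in N and X only — synapomorphy for {N, X}.
Char. 3 (derived state 'yes') is shared by H, N, and X — a synapomorphy uniting that clade.
Char. 4 (derived state 'yes') is shared by all ingroup taxa — unites the whole ingroup.
Most parsimonious ingroup topology: (((X,N),H),B).
The clade {N, X} is supported by Char. 2: its derived state 'yes' occurs in exactly those taxa and in no other taxon (including the outgroup).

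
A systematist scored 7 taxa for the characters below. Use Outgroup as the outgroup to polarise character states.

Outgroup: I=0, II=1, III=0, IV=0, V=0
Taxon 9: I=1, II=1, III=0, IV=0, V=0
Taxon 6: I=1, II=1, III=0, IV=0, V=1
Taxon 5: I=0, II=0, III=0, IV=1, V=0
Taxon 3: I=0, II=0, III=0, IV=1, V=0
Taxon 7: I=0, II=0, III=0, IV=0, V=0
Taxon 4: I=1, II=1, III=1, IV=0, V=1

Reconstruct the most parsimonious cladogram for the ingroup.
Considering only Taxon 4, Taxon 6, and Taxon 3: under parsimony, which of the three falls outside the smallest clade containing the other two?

Character polarity is set by the outgroup: the derived state is whichever differs from the outgroup's state, so for II the derived state is '0', and for the remaining characters it is '1'.
Only Taxon 4, Taxon 6, and Taxon 9 show the derived state '1' for I, supporting them as a clade.
Only Taxon 3, Taxon 5, and Taxon 7 show the derived state '0' for II, supporting them as a clade.
III (derived state '1') is unique to Taxon 4 (autapomorphy; uninformative for grouping).
IV: derived state '1' in Taxon 3 and Taxon 5 only — synapomorphy for {Taxon 3, Taxon 5}.
Only Taxon 4 and Taxon 6 show the derived state '1' for V, supporting them as a clade.
Most parsimonious ingroup topology: ((Taxon 9,(Taxon 6,Taxon 4)),((Taxon 5,Taxon 3),Taxon 7)).
Taxon 6 and Taxon 4 share a more recent common ancestor with each other than either does with Taxon 3, so Taxon 3 is the least closely related of the three.

Taxon 3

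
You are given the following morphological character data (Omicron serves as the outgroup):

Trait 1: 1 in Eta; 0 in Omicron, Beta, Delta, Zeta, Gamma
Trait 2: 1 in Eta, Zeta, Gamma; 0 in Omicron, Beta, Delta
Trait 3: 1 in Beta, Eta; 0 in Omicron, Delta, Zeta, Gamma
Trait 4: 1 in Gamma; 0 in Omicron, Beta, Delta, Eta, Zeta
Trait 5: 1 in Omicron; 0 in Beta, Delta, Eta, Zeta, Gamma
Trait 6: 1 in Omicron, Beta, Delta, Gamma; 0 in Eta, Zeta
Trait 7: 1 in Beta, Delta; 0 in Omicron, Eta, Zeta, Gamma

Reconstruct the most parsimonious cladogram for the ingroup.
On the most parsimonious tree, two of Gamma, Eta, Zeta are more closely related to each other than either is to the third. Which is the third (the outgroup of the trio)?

Character polarity is set by the outgroup: the derived state is whichever differs from the outgroup's state, so for Trait 5, Trait 6 the derived state is '0', and for the remaining characters it is '1'.
Trait 1 (derived state '1') is unique to Eta (autapomorphy; uninformative for grouping).
Trait 2: derived state '1' in Eta, Gamma, and Zeta only — synapomorphy for {Eta, Gamma, Zeta}.
Trait 3 (state '1') occurs in Beta and Eta but conflicts with the nesting implied by the other characters — most parsimoniously interpreted as homoplasy.
Trait 4 (derived state '1') is unique to Gamma (autapomorphy; uninformative for grouping).
Trait 5 (derived state '0') is shared by all ingroup taxa — unites the whole ingroup.
Trait 6: derived state '0' in Eta and Zeta only — synapomorphy for {Eta, Zeta}.
Trait 7 (derived state '1') is shared by Beta and Delta — a synapomorphy uniting that clade.
Most parsimonious ingroup topology: ((Beta,Delta),((Eta,Zeta),Gamma)).
Eta and Zeta share a more recent common ancestor with each other than either does with Gamma, so Gamma is the least closely related of the three.

Gamma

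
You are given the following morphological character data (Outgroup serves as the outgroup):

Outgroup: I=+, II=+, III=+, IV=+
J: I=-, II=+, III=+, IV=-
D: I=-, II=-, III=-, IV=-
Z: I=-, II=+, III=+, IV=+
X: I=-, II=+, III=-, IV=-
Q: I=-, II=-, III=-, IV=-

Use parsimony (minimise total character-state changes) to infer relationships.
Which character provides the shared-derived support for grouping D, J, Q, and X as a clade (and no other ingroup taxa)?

IV

The outgroup has state '+' for every character, so '-' is the derived state throughout.
I (derived state '-') is shared by all ingroup taxa — unites the whole ingroup.
II (derived state '-') is shared by D and Q — a synapomorphy uniting that clade.
Only D, Q, and X show the derived state '-' for III, supporting them as a clade.
IV: derived state '-' in D, J, Q, and X only — synapomorphy for {D, J, Q, X}.
Most parsimonious ingroup topology: ((J,((D,Q),X)),Z).
The clade {D, J, Q, X} is supported by IV: its derived state '-' occurs in exactly those taxa and in no other taxon (including the outgroup).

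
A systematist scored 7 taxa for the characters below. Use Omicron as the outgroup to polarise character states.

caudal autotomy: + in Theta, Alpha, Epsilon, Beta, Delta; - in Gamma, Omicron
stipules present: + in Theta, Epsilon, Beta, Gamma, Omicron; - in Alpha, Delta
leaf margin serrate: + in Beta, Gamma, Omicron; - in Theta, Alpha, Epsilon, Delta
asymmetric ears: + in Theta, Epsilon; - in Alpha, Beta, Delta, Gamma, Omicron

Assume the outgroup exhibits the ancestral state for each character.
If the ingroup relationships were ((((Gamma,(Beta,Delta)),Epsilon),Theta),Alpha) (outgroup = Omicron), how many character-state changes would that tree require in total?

Map each character onto ((((Gamma,(Beta,Delta)),Epsilon),Theta),Alpha) (rooted by Omicron) and count the minimum state changes it requires (Fitch parsimony):
caudal autotomy: 2; stipules present: 2; leaf margin serrate: 3; asymmetric ears: 2.
Total tree length = 9.

9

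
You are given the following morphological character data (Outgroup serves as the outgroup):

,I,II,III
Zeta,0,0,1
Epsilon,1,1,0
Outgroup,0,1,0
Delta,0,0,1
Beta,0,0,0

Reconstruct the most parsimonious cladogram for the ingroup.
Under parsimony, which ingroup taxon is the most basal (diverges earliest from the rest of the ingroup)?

Character polarity is set by the outgroup: the derived state is whichever differs from the outgroup's state, so for II the derived state is '0', and for the remaining characters it is '1'.
I: derived state '1' in Epsilon only — an autapomorphy, so it tells us nothing about relationships among taxa.
II: derived state '0' in Beta, Delta, and Zeta only — synapomorphy for {Beta, Delta, Zeta}.
III: derived state '1' in Delta and Zeta only — synapomorphy for {Delta, Zeta}.
Most parsimonious ingroup topology: ((Beta,(Delta,Zeta)),Epsilon).
Epsilon is sister to the clade containing all other ingroup taxa, so it is the earliest-diverging (most basal) ingroup lineage.

Epsilon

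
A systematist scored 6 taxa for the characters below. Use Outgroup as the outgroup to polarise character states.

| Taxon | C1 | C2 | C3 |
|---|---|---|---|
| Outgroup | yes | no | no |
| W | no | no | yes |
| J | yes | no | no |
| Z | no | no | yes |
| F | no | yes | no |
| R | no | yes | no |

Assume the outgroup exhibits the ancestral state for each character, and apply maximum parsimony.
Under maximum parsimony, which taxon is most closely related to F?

Character polarity is set by the outgroup: the derived state is whichever differs from the outgroup's state, so for C1 the derived state is 'no', and for the remaining characters it is 'yes'.
C1: derived state 'no' in F, R, W, and Z only — synapomorphy for {F, R, W, Z}.
C2 (derived state 'yes') is shared by F and R — a synapomorphy uniting that clade.
C3 (derived state 'yes') is shared by W and Z — a synapomorphy uniting that clade.
Most parsimonious ingroup topology: (((W,Z),(F,R)),J).
F and R form a cherry on this tree, so they are sister taxa.

R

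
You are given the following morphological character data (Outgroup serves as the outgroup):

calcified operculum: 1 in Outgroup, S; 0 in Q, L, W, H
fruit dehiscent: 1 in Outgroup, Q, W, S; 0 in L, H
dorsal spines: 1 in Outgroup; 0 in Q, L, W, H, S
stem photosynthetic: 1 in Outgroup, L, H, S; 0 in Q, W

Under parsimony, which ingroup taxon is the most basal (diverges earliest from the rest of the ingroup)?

The outgroup has state '1' for every character, so '0' is the derived state throughout.
calcified operculum (derived state '0') is shared by H, L, Q, and W — a synapomorphy uniting that clade.
Only H and L show the derived state '0' for fruit dehiscent, supporting them as a clade.
All ingroup taxa share the derived state '0' for dorsal spines; it defines the ingroup but does not resolve relationships within it.
stem photosynthetic: derived state '0' in Q and W only — synapomorphy for {Q, W}.
Most parsimonious ingroup topology: (((Q,W),(L,H)),S).
S is sister to the clade containing all other ingroup taxa, so it is the earliest-diverging (most basal) ingroup lineage.

S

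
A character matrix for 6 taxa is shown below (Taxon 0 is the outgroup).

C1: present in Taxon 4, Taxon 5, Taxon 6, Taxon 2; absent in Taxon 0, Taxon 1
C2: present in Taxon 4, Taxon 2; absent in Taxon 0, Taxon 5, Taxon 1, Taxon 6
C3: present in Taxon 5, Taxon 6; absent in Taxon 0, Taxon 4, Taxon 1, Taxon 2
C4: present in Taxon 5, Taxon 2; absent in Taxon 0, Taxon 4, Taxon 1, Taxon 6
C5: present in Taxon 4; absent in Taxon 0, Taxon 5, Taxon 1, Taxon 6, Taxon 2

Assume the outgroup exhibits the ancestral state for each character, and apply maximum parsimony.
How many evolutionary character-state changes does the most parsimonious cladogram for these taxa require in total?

The outgroup has state 'absent' for every character, so 'present' is the derived state throughout.
Only Taxon 2, Taxon 4, Taxon 5, and Taxon 6 show the derived state 'present' for C1, supporting them as a clade.
C2: derived state 'present' in Taxon 2 and Taxon 4 only — synapomorphy for {Taxon 2, Taxon 4}.
Only Taxon 5 and Taxon 6 show the derived state 'present' for C3, supporting them as a clade.
C4 groups Taxon 2 and Taxon 5, which is incompatible with the clades supported by the remaining characters; treating it as convergent (homoplasy) costs fewer steps than any alternative tree.
C5 (derived state 'present') is unique to Taxon 4 (autapomorphy; uninformative for grouping).
Most parsimonious ingroup topology: (((Taxon 4,Taxon 2),(Taxon 5,Taxon 6)),Taxon 1).
Changes per character on this tree: C1: 1; C2: 1; C3: 1; C4: 2; C5: 1.
Total = 6.

6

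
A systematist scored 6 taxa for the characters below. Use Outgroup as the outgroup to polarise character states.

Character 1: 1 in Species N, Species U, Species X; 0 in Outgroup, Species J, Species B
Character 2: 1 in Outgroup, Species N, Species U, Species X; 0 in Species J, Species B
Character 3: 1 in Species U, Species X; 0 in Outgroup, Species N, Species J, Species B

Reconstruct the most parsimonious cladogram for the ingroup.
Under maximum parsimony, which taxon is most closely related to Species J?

Character polarity is set by the outgroup: the derived state is whichever differs from the outgroup's state, so for Character 2 the derived state is '0', and for the remaining characters it is '1'.
Character 1: derived state '1' in Species N, Species U, and Species X only — synapomorphy for {Species N, Species U, Species X}.
Only Species B and Species J show the derived state '0' for Character 2, supporting them as a clade.
Only Species U and Species X show the derived state '1' for Character 3, supporting them as a clade.
Most parsimonious ingroup topology: ((Species N,(Species U,Species X)),(Species J,Species B)).
Species J and Species B form a cherry on this tree, so they are sister taxa.

Species B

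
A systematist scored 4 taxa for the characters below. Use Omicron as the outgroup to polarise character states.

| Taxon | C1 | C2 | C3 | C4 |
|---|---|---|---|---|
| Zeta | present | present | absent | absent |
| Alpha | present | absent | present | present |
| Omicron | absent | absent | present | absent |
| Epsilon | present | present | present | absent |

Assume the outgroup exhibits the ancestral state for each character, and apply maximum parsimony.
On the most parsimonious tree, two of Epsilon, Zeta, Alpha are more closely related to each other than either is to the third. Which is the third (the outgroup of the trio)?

Character polarity is set by the outgroup: the derived state is whichever differs from the outgroup's state, so for C3 the derived state is 'absent', and for the remaining characters it is 'present'.
C1 (derived state 'present') is shared by all ingroup taxa — unites the whole ingroup.
Only Epsilon and Zeta show the derived state 'present' for C2, supporting them as a clade.
C3: derived state 'absent' in Zeta only — an autapomorphy, so it tells us nothing about relationships among taxa.
C4 (derived state 'present') is unique to Alpha (autapomorphy; uninformative for grouping).
Most parsimonious ingroup topology: ((Epsilon,Zeta),Alpha).
Zeta and Epsilon share a more recent common ancestor with each other than either does with Alpha, so Alpha is the least closely related of the three.

Alpha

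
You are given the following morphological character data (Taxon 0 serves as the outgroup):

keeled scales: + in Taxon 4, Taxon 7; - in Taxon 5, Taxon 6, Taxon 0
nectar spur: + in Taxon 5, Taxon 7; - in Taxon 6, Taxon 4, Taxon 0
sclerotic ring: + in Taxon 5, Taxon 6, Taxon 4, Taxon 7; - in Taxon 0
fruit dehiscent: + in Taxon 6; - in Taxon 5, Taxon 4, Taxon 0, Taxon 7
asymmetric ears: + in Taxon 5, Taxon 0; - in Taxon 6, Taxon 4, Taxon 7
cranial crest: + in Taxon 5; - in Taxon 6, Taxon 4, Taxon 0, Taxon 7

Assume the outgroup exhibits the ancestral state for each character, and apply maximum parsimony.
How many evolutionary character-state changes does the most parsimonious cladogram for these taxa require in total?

7

Character polarity is set by the outgroup: the derived state is whichever differs from the outgroup's state, so for asymmetric ears the derived state is '-', and for the remaining characters it is '+'.
Only Taxon 4 and Taxon 7 show the derived state '+' for keeled scales, supporting them as a clade.
nectar spur groups Taxon 5 and Taxon 7, which is incompatible with the clades supported by the remaining characters; treating it as convergent (homoplasy) costs fewer steps than any alternative tree.
sclerotic ring (derived state '+') is shared by all ingroup taxa — unites the whole ingroup.
fruit dehiscent: derived state '+' in Taxon 6 only — an autapomorphy, so it tells us nothing about relationships among taxa.
asymmetric ears (derived state '-') is shared by Taxon 4, Taxon 6, and Taxon 7 — a synapomorphy uniting that clade.
cranial crest: derived state '+' in Taxon 5 only — an autapomorphy, so it tells us nothing about relationships among taxa.
Most parsimonious ingroup topology: (((Taxon 4,Taxon 7),Taxon 6),Taxon 5).
Changes per character on this tree: keeled scales: 1; nectar spur: 2; sclerotic ring: 1; fruit dehiscent: 1; asymmetric ears: 1; cranial crest: 1.
Total = 7.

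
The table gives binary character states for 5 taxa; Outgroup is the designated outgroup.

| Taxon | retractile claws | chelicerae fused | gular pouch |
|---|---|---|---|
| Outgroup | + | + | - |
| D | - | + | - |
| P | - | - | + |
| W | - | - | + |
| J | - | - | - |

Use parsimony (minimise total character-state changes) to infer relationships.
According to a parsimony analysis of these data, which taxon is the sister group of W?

P

Character polarity is set by the outgroup: the derived state is whichever differs from the outgroup's state, so for retractile claws, chelicerae fused the derived state is '-', and for the remaining characters it is '+'.
All ingroup taxa share the derived state '-' for retractile claws; it defines the ingroup but does not resolve relationships within it.
chelicerae fused: derived state '-' in J, P, and W only — synapomorphy for {J, P, W}.
gular pouch (derived state '+') is shared by P and W — a synapomorphy uniting that clade.
Most parsimonious ingroup topology: (D,((P,W),J)).
W and P form a cherry on this tree, so they are sister taxa.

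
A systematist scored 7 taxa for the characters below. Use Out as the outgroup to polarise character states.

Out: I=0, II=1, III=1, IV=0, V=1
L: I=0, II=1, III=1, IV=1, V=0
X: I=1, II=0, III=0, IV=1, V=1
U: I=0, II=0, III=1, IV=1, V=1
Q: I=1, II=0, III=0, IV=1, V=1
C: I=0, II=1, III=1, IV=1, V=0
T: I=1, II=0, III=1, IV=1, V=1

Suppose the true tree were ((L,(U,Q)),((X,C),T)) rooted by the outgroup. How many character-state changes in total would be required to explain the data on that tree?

11

Map each character onto ((L,(U,Q)),((X,C),T)) (rooted by Out) and count the minimum state changes it requires (Fitch parsimony):
I: 3; II: 3; III: 2; IV: 1; V: 2.
Total tree length = 11.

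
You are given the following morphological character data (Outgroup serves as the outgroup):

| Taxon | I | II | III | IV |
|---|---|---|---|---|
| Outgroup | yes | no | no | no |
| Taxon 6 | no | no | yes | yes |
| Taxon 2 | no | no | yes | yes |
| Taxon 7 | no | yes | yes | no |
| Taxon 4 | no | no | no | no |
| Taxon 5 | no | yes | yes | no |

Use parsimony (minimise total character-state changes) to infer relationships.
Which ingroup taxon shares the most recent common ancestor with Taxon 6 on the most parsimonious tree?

Character polarity is set by the outgroup: the derived state is whichever differs from the outgroup's state, so for I the derived state is 'no', and for the remaining characters it is 'yes'.
I (derived state 'no') is shared by all ingroup taxa — unites the whole ingroup.
Only Taxon 5 and Taxon 7 show the derived state 'yes' for II, supporting them as a clade.
III (derived state 'yes') is shared by Taxon 2, Taxon 5, Taxon 6, and Taxon 7 — a synapomorphy uniting that clade.
IV: derived state 'yes' in Taxon 2 and Taxon 6 only — synapomorphy for {Taxon 2, Taxon 6}.
Most parsimonious ingroup topology: (((Taxon 6,Taxon 2),(Taxon 7,Taxon 5)),Taxon 4).
Taxon 6 and Taxon 2 form a cherry on this tree, so they are sister taxa.

Taxon 2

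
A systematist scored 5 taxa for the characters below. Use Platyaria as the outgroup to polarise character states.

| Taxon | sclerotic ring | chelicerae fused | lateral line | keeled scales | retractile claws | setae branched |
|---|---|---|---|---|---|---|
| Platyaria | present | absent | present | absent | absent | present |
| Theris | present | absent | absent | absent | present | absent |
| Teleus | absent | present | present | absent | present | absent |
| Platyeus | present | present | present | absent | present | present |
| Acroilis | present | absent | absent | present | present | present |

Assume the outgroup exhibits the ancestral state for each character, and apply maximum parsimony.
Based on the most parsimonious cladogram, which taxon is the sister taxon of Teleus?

Platyeus

Character polarity is set by the outgroup: the derived state is whichever differs from the outgroup's state, so for sclerotic ring, lateral line, setae branched the derived state is 'absent', and for the remaining characters it is 'present'.
sclerotic ring (derived state 'absent') is unique to Teleus (autapomorphy; uninformative for grouping).
chelicerae fused: derived state 'present' in Platyeus and Teleus only — synapomorphy for {Platyeus, Teleus}.
lateral line (derived state 'absent') is shared by Acroilis and Theris — a synapomorphy uniting that clade.
keeled scales: derived state 'present' in Acroilis only — an autapomorphy, so it tells us nothing about relationships among taxa.
All ingroup taxa share the derived state 'present' for retractile claws; it defines the ingroup but does not resolve relationships within it.
setae branched (state 'absent') occurs in Teleus and Theris but conflicts with the nesting implied by the other characters — most parsimoniously interpreted as homoplasy.
Most parsimonious ingroup topology: ((Theris,Acroilis),(Teleus,Platyeus)).
Teleus and Platyeus form a cherry on this tree, so they are sister taxa.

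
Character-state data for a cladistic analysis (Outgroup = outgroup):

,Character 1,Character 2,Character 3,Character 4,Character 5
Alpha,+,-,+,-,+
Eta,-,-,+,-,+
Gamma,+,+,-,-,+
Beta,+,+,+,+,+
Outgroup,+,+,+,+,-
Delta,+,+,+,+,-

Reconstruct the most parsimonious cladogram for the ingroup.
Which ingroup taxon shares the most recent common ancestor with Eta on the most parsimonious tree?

Alpha

Character polarity is set by the outgroup: the derived state is whichever differs from the outgroup's state, so for Character 1, Character 2, Character 3, Character 4 the derived state is '-', and for the remaining characters it is '+'.
Character 1 (derived state '-') is unique to Eta (autapomorphy; uninformative for grouping).
Character 2: derived state '-' in Alpha and Eta only — synapomorphy for {Alpha, Eta}.
Character 3 (derived state '-') is unique to Gamma (autapomorphy; uninformative for grouping).
Character 4 (derived state '-') is shared by Alpha, Eta, and Gamma — a synapomorphy uniting that clade.
Character 5: derived state '+' in Alpha, Beta, Eta, and Gamma only — synapomorphy for {Alpha, Beta, Eta, Gamma}.
Most parsimonious ingroup topology: ((Beta,(Gamma,(Eta,Alpha))),Delta).
Eta and Alpha form a cherry on this tree, so they are sister taxa.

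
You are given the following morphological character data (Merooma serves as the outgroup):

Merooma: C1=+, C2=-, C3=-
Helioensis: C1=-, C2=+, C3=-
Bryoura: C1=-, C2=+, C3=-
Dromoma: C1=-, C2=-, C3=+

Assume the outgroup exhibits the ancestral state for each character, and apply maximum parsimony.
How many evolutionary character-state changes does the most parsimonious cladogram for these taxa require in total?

3

Character polarity is set by the outgroup: the derived state is whichever differs from the outgroup's state, so for C1 the derived state is '-', and for the remaining characters it is '+'.
All ingroup taxa share the derived state '-' for C1; it defines the ingroup but does not resolve relationships within it.
C2 (derived state '+') is shared by Bryoura and Helioensis — a synapomorphy uniting that clade.
C3: derived state '+' in Dromoma only — an autapomorphy, so it tells us nothing about relationships among taxa.
Most parsimonious ingroup topology: ((Helioensis,Bryoura),Dromoma).
Changes per character on this tree: C1: 1; C2: 1; C3: 1.
Total = 3.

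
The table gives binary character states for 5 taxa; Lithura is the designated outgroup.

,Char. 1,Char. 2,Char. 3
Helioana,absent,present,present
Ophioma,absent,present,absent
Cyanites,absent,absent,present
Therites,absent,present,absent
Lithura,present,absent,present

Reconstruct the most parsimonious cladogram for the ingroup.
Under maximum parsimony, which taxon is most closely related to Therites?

Character polarity is set by the outgroup: the derived state is whichever differs from the outgroup's state, so for Char. 1, Char. 3 the derived state is 'absent', and for the remaining characters it is 'present'.
Char. 1 (derived state 'absent') is shared by all ingroup taxa — unites the whole ingroup.
Char. 2 (derived state 'present') is shared by Helioana, Ophioma, and Therites — a synapomorphy uniting that clade.
Only Ophioma and Therites show the derived state 'absent' for Char. 3, supporting them as a clade.
Most parsimonious ingroup topology: (((Ophioma,Therites),Helioana),Cyanites).
Therites and Ophioma form a cherry on this tree, so they are sister taxa.

Ophioma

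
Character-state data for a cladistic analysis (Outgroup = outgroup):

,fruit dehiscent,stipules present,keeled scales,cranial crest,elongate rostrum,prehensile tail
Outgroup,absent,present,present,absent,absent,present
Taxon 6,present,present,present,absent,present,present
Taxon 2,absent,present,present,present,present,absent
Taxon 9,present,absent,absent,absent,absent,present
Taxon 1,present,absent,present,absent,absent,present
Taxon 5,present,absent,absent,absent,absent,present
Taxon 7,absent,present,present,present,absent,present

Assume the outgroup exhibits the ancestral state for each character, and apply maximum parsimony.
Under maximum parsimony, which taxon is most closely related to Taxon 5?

Character polarity is set by the outgroup: the derived state is whichever differs from the outgroup's state, so for stipules present, keeled scales, prehensile tail the derived state is 'absent', and for the remaining characters it is 'present'.
fruit dehiscent (derived state 'present') is shared by Taxon 1, Taxon 5, Taxon 6, and Taxon 9 — a synapomorphy uniting that clade.
Only Taxon 1, Taxon 5, and Taxon 9 show the derived state 'absent' for stipules present, supporting them as a clade.
keeled scales: derived state 'absent' in Taxon 5 and Taxon 9 only — synapomorphy for {Taxon 5, Taxon 9}.
cranial crest (derived state 'present') is shared by Taxon 2 and Taxon 7 — a synapomorphy uniting that clade.
elongate rostrum groups Taxon 2 and Taxon 6, which is incompatible with the clades supported by the remaining characters; treating it as convergent (homoplasy) costs fewer steps than any alternative tree.
prehensile tail (derived state 'absent') is unique to Taxon 2 (autapomorphy; uninformative for grouping).
Most parsimonious ingroup topology: ((Taxon 6,((Taxon 9,Taxon 5),Taxon 1)),(Taxon 2,Taxon 7)).
Taxon 5 and Taxon 9 form a cherry on this tree, so they are sister taxa.

Taxon 9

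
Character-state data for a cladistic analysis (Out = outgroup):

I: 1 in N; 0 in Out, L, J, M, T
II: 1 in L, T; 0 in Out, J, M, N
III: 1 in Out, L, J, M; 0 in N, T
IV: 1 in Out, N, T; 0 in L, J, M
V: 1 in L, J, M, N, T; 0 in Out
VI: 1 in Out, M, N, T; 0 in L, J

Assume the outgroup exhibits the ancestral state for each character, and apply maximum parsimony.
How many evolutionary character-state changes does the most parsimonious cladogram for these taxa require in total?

7

Character polarity is set by the outgroup: the derived state is whichever differs from the outgroup's state, so for III, IV, VI the derived state is '0', and for the remaining characters it is '1'.
I (derived state '1') is unique to N (autapomorphy; uninformative for grouping).
II groups L and T, which is incompatible with the clades supported by the remaining characters; treating it as convergent (homoplasy) costs fewer steps than any alternative tree.
III: derived state '0' in N and T only — synapomorphy for {N, T}.
Only J, L, and M show the derived state '0' for IV, supporting them as a clade.
All ingroup taxa share the derived state '1' for V; it defines the ingroup but does not resolve relationships within it.
VI (derived state '0') is shared by J and L — a synapomorphy uniting that clade.
Most parsimonious ingroup topology: (((L,J),M),(N,T)).
Changes per character on this tree: I: 1; II: 2; III: 1; IV: 1; V: 1; VI: 1.
Total = 7.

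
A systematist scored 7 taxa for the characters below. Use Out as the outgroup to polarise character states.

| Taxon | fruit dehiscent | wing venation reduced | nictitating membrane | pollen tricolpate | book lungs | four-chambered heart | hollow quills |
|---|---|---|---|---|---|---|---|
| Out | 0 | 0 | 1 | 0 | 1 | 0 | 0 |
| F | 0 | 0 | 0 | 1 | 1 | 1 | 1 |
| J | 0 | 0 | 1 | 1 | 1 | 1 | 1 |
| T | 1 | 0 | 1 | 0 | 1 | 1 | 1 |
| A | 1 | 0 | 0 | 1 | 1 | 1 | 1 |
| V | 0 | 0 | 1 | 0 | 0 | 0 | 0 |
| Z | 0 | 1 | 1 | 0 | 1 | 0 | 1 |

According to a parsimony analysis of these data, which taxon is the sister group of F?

Character polarity is set by the outgroup: the derived state is whichever differs from the outgroup's state, so for nictitating membrane, book lungs the derived state is '0', and for the remaining characters it is '1'.
fruit dehiscent (state '1') occurs in A and T but conflicts with the nesting implied by the other characters — most parsimoniously interpreted as homoplasy.
wing venation reduced (derived state '1') is unique to Z (autapomorphy; uninformative for grouping).
nictitating membrane: derived state '0' in A and F only — synapomorphy for {A, F}.
Only A, F, and J show the derived state '1' for pollen tricolpate, supporting them as a clade.
book lungs: derived state '0' in V only — an autapomorphy, so it tells us nothing about relationships among taxa.
Only A, F, J, and T show the derived state '1' for four-chambered heart, supporting them as a clade.
hollow quills: derived state '1' in A, F, J, T, and Z only — synapomorphy for {A, F, J, T, Z}.
Most parsimonious ingroup topology: (((((F,A),J),T),Z),V).
F and A form a cherry on this tree, so they are sister taxa.

A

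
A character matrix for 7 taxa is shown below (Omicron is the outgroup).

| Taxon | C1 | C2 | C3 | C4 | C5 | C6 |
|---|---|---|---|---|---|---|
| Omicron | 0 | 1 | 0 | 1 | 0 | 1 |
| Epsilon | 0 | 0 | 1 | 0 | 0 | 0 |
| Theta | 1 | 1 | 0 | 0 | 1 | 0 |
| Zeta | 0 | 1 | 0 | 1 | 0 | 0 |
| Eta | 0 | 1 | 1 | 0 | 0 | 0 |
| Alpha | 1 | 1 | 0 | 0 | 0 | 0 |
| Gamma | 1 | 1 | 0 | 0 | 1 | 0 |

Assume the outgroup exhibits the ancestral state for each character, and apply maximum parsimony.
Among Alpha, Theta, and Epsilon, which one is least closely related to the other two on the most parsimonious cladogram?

Epsilon

Character polarity is set by the outgroup: the derived state is whichever differs from the outgroup's state, so for C2, C4, C6 the derived state is '0', and for the remaining characters it is '1'.
C1 (derived state '1') is shared by Alpha, Gamma, and Theta — a synapomorphy uniting that clade.
C2: derived state '0' in Epsilon only — an autapomorphy, so it tells us nothing about relationships among taxa.
C3 (derived state '1') is shared by Epsilon and Eta — a synapomorphy uniting that clade.
Only Alpha, Epsilon, Eta, Gamma, and Theta show the derived state '0' for C4, supporting them as a clade.
C5: derived state '1' in Gamma and Theta only — synapomorphy for {Gamma, Theta}.
All ingroup taxa share the derived state '0' for C6; it defines the ingroup but does not resolve relationships within it.
Most parsimonious ingroup topology: (((Epsilon,Eta),((Theta,Gamma),Alpha)),Zeta).
Alpha and Theta share a more recent common ancestor with each other than either does with Epsilon, so Epsilon is the least closely related of the three.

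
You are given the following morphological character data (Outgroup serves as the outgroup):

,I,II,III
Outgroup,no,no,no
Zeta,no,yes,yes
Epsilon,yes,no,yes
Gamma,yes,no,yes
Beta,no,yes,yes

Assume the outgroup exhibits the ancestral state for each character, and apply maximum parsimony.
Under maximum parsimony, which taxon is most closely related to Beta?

Zeta

The outgroup has state 'no' for every character, so 'yes' is the derived state throughout.
I (derived state 'yes') is shared by Epsilon and Gamma — a synapomorphy uniting that clade.
Only Beta and Zeta show the derived state 'yes' for II, supporting them as a clade.
III (derived state 'yes') is shared by all ingroup taxa — unites the whole ingroup.
Most parsimonious ingroup topology: ((Zeta,Beta),(Epsilon,Gamma)).
Beta and Zeta form a cherry on this tree, so they are sister taxa.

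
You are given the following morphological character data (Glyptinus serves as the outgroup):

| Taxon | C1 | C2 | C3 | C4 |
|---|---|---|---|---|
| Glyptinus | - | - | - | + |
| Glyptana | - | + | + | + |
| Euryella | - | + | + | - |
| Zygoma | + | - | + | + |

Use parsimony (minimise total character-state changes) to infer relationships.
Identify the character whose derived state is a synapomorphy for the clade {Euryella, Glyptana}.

Character polarity is set by the outgroup: the derived state is whichever differs from the outgroup's state, so for C4 the derived state is '-', and for the remaining characters it is '+'.
C1: derived state '+' in Zygoma only — an autapomorphy, so it tells us nothing about relationships among taxa.
C2 (derived state '+') is shared by Euryella and Glyptana — a synapomorphy uniting that clade.
All ingroup taxa share the derived state '+' for C3; it defines the ingroup but does not resolve relationships within it.
C4: derived state '-' in Euryella only — an autapomorphy, so it tells us nothing about relationships among taxa.
Most parsimonious ingroup topology: ((Glyptana,Euryella),Zygoma).
The clade {Euryella, Glyptana} is supported by C2: its derived state '+' occurs in exactly those taxa and in no other taxon (including the outgroup).

C2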